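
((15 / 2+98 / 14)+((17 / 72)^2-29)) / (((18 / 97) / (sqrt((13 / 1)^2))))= -94422419 / 93312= -1011.90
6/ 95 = 0.06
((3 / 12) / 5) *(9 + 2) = 11 / 20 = 0.55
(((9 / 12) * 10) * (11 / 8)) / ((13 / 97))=16005 / 208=76.95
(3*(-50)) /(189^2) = -50 /11907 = -0.00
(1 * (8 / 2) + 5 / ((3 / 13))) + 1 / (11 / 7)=868 / 33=26.30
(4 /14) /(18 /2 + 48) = 2 /399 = 0.01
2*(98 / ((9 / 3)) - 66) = -200 / 3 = -66.67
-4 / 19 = -0.21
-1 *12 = -12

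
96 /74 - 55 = -1987 /37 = -53.70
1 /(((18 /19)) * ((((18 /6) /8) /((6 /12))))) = 38 /27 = 1.41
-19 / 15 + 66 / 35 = 13 / 21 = 0.62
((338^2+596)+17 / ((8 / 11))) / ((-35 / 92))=-21134861 / 70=-301926.59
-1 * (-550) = 550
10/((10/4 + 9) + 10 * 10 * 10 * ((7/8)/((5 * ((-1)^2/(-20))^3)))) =-0.00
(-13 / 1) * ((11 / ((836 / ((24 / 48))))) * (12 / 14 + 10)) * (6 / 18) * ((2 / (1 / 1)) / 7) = -13 / 147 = -0.09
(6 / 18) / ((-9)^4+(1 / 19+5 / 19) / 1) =19 / 373995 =0.00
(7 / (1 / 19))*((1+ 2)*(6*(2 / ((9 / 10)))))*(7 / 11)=37240 / 11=3385.45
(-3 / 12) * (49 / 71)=-49 / 284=-0.17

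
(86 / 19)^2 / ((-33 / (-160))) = 1183360 / 11913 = 99.33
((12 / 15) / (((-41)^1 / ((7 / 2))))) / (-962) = 7 / 98605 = 0.00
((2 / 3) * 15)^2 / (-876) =-25 / 219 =-0.11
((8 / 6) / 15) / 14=2 / 315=0.01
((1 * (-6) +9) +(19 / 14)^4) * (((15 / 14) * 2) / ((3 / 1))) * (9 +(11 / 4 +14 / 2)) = 92088375 / 1075648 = 85.61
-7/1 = -7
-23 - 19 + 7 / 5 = -203 / 5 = -40.60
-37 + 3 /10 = -367 /10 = -36.70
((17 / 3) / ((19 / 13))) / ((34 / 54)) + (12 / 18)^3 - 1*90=-42859 / 513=-83.55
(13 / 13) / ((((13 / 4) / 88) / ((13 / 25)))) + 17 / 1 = 31.08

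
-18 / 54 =-1 / 3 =-0.33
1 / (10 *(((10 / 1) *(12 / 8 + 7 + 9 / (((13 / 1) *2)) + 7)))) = 13 / 20600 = 0.00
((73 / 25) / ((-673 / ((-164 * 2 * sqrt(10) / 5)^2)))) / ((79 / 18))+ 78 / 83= -22948274166 / 551607625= -41.60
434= 434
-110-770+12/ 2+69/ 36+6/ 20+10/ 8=-13058/ 15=-870.53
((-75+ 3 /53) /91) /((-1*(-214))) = -1986 /516061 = -0.00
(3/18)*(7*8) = 28/3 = 9.33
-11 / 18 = -0.61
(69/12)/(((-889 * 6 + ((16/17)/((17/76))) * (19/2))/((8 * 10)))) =-66470/764987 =-0.09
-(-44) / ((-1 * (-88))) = 1 / 2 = 0.50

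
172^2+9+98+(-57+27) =29661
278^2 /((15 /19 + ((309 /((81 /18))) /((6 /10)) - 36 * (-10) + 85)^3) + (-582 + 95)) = 1070460684 /2425218205123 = 0.00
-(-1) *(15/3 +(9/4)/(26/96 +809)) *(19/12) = 3692327/466140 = 7.92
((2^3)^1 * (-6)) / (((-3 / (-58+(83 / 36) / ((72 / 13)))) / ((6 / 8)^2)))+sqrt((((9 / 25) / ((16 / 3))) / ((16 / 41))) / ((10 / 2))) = -149257 / 288+3 * sqrt(615) / 400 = -518.07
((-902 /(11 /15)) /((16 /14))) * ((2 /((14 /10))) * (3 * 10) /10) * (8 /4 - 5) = 27675 /2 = 13837.50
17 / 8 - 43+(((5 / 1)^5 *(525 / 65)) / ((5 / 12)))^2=4961249944737 / 1352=3669563568.59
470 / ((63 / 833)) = 55930 / 9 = 6214.44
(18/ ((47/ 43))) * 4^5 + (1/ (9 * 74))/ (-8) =4222844881/ 250416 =16863.32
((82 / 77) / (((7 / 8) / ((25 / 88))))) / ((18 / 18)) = 2050 / 5929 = 0.35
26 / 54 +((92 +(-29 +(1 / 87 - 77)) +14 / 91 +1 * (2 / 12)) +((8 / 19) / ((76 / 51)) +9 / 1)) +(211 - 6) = 1477902637 / 7349238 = 201.10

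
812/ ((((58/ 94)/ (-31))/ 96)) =-3916416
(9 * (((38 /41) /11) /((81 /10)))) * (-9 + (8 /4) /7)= -23180 /28413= -0.82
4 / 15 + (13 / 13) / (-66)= 83 / 330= 0.25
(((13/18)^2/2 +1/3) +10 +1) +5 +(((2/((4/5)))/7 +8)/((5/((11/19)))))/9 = 7197077/430920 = 16.70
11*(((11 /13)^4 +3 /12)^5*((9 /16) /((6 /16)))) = 4.26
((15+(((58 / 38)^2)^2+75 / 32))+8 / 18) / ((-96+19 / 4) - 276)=-871331411 / 13783791528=-0.06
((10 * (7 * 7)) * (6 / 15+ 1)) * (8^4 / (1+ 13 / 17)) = 1592251.73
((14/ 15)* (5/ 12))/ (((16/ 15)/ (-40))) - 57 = -859/ 12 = -71.58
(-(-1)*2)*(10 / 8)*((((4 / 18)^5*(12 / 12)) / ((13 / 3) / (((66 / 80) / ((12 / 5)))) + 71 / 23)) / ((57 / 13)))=263120 / 13363320141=0.00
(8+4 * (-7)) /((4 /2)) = -10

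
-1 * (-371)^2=-137641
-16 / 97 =-0.16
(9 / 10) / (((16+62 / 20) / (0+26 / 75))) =78 / 4775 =0.02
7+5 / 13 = 96 / 13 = 7.38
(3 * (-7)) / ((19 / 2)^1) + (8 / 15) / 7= -2.13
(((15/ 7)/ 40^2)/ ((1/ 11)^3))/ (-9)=-1331/ 6720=-0.20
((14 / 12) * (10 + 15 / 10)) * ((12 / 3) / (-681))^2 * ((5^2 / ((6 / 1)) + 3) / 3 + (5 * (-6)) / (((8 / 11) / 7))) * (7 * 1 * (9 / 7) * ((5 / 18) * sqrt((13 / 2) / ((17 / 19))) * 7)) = -58091215 * sqrt(8398) / 851465196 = -6.25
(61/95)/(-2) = -61/190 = -0.32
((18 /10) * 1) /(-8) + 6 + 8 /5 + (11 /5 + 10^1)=783 /40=19.58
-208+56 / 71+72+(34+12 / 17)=-121310 / 1207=-100.51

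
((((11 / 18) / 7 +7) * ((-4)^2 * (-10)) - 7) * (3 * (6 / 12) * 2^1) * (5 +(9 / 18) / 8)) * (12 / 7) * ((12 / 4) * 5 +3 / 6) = -180493191 / 392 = -460441.81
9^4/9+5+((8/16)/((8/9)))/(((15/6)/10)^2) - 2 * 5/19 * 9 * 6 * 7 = 10337/19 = 544.05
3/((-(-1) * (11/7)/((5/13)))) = 105/143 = 0.73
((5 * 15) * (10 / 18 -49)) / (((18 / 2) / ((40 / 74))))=-218000 / 999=-218.22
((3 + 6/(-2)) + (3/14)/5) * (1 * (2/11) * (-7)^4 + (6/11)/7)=10086/539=18.71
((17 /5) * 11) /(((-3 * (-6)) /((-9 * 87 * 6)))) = -48807 /5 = -9761.40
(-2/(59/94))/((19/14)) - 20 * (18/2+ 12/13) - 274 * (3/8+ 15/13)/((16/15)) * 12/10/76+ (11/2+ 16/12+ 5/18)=-258148241/1291392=-199.90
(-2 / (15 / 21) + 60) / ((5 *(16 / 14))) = 1001 / 100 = 10.01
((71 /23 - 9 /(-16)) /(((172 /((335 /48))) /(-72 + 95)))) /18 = 449905 /2377728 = 0.19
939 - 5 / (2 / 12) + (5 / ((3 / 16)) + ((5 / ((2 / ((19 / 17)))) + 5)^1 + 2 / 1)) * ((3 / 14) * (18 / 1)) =249813 / 238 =1049.63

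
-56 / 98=-4 / 7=-0.57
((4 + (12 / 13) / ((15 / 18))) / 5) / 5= 332 / 1625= 0.20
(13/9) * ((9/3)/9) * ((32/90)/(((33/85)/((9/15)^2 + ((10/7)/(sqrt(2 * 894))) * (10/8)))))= 22100 * sqrt(447)/25091451 + 3536/22275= 0.18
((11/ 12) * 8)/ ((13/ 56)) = 1232/ 39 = 31.59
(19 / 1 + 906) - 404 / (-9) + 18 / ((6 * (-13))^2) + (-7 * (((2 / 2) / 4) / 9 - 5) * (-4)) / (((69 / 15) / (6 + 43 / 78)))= 80979982 / 104949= 771.61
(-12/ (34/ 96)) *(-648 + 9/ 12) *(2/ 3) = 248544/ 17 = 14620.24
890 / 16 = 445 / 8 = 55.62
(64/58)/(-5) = -32/145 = -0.22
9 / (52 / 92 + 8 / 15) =3105 / 379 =8.19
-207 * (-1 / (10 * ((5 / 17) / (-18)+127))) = 31671 / 194285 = 0.16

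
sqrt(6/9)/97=0.01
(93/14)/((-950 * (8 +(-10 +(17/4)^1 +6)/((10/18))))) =-93/112385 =-0.00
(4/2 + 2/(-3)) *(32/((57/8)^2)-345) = -4475428/9747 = -459.16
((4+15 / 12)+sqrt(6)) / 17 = sqrt(6) / 17+21 / 68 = 0.45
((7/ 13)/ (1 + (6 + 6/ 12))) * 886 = 12404/ 195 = 63.61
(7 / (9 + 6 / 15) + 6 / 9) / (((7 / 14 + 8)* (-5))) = -398 / 11985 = -0.03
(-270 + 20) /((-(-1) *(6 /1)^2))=-125 /18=-6.94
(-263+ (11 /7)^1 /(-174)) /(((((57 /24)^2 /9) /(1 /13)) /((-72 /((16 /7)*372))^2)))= -0.23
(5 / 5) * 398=398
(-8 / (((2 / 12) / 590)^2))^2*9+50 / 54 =90455615170560000.93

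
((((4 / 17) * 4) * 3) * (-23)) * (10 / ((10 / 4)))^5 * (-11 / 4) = 3108864 / 17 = 182874.35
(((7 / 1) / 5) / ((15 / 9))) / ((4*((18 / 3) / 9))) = 63 / 200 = 0.32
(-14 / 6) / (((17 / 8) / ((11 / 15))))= -616 / 765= -0.81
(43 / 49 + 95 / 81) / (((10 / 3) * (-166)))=-4069 / 1098090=-0.00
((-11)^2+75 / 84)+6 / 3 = 3469 / 28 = 123.89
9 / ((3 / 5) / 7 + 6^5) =105 / 90721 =0.00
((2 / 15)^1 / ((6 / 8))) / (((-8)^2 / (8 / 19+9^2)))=1547 / 6840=0.23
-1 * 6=-6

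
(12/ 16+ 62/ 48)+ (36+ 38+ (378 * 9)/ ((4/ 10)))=205945/ 24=8581.04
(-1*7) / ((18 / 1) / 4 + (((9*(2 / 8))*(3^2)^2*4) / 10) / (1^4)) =-35 / 387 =-0.09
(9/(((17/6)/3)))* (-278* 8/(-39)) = 120096/221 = 543.42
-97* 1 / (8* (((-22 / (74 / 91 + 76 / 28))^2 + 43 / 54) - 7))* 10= -3.71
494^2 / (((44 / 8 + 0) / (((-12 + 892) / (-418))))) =-1027520 / 11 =-93410.91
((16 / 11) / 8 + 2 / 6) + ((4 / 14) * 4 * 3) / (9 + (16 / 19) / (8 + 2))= 177937 / 199353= 0.89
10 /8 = 5 /4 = 1.25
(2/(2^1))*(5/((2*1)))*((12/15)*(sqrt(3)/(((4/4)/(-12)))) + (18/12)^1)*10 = 75/2-240*sqrt(3) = -378.19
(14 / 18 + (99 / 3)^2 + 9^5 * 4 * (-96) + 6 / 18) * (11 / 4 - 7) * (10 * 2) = 17345400305 / 9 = 1927266700.56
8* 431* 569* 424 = 831850688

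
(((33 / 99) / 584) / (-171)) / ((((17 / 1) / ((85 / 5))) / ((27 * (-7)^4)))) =-2401 / 11096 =-0.22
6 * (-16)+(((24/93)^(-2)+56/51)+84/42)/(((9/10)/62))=1151.83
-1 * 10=-10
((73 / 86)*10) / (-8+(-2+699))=365 / 29627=0.01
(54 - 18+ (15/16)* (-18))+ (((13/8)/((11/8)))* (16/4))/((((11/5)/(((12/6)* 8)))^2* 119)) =26895917/1267112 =21.23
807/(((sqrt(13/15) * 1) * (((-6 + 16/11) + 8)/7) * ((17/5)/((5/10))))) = 310695 * sqrt(195)/16796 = 258.31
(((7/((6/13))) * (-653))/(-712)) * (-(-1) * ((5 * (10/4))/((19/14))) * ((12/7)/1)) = 1485575/6764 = 219.63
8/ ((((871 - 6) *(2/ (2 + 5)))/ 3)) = 84/ 865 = 0.10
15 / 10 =3 / 2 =1.50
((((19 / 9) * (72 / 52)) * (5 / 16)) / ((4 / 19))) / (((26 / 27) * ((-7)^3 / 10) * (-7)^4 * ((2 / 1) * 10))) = -48735 / 17814882176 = -0.00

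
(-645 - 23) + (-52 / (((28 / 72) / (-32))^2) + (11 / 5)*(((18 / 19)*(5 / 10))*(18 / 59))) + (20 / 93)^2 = -352756.45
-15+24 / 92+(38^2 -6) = 32735 / 23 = 1423.26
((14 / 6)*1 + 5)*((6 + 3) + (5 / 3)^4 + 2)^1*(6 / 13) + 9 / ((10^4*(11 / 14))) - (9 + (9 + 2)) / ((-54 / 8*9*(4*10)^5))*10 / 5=63.35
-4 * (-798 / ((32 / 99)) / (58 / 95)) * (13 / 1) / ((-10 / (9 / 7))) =-12544389 / 464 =-27035.32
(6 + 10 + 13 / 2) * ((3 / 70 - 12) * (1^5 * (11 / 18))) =-9207 / 56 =-164.41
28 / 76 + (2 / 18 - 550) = -93968 / 171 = -549.52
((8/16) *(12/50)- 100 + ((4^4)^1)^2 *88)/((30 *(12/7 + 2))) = 51755.74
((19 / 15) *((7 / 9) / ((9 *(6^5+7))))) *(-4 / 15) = -532 / 141845175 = -0.00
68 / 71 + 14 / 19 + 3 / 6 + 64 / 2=92257 / 2698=34.19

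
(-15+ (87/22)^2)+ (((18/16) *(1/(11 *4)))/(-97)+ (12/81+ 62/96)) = 1.43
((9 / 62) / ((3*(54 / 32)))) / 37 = 0.00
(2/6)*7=7/3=2.33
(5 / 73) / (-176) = -5 / 12848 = -0.00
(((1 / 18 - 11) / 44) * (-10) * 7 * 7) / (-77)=-1.58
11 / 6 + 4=5.83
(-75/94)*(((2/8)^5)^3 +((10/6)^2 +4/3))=-993211187425/302795194368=-3.28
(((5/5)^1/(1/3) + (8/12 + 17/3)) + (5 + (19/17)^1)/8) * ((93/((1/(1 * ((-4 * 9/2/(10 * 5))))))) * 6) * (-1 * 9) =18256.45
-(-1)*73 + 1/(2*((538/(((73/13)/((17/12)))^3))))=212127103801/2903548609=73.06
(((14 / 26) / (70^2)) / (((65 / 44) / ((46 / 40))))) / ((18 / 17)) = 4301 / 53235000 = 0.00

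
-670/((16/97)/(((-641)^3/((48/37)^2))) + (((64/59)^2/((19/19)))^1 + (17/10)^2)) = -8156955573387394931000/49509961193577520177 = -164.75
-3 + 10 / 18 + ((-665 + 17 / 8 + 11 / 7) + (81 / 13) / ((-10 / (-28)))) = -21172849 / 32760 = -646.30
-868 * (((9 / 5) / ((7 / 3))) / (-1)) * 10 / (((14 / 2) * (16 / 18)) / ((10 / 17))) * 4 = 301320 / 119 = 2532.10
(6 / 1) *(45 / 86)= 135 / 43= 3.14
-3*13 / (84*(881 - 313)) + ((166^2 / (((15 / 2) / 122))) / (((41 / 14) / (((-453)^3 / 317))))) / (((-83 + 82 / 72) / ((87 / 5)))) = 20755704062516627464931 / 2175562631200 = 9540384526.22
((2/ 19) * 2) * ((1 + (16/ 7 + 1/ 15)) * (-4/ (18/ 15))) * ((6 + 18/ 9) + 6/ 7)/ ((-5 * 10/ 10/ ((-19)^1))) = -79.18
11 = 11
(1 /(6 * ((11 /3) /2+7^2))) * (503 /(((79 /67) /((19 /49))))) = 640319 /1180655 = 0.54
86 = 86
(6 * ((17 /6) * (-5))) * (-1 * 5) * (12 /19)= 5100 /19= 268.42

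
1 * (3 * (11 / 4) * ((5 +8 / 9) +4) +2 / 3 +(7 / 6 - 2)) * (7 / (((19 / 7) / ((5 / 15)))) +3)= 53735 / 171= 314.24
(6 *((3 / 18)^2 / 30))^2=1 / 32400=0.00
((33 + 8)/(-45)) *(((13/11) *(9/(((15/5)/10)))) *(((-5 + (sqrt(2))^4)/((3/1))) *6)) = 64.61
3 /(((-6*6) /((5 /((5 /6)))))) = -0.50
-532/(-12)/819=19/351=0.05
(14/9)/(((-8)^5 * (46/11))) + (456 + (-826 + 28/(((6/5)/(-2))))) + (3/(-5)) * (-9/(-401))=-5666794494737/13599866880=-416.68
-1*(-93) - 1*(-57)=150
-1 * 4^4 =-256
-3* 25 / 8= -75 / 8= -9.38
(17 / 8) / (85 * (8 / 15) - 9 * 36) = -51 / 6688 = -0.01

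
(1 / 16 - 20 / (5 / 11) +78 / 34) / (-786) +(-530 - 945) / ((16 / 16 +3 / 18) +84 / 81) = -1001599111 / 1496544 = -669.27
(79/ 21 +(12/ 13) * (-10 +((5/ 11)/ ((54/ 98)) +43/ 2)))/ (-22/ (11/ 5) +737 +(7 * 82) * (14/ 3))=136385/ 30681651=0.00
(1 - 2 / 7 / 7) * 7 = 47 / 7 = 6.71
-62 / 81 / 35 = -0.02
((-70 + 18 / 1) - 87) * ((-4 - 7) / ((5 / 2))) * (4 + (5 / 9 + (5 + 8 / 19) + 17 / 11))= 7046.89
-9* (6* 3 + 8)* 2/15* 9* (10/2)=-1404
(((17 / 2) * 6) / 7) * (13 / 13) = 51 / 7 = 7.29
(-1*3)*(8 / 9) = -8 / 3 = -2.67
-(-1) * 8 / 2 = 4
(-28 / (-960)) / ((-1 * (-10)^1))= 7 / 2400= 0.00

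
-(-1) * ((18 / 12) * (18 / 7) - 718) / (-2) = 4999 / 14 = 357.07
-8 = -8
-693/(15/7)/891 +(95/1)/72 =1033/1080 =0.96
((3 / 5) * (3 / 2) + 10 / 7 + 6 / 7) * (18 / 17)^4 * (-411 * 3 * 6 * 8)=-692738303616 / 2923235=-236976.60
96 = 96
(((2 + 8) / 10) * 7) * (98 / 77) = 98 / 11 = 8.91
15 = 15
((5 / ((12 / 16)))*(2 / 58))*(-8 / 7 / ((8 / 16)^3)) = -1280 / 609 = -2.10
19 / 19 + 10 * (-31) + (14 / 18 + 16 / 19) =-52562 / 171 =-307.38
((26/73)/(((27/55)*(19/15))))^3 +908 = 1766577236863996/1945167082587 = 908.19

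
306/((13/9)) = 2754/13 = 211.85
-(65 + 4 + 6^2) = -105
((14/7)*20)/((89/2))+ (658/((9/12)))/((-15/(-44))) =10310512/4005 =2574.41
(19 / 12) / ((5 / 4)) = 19 / 15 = 1.27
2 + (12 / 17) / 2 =40 / 17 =2.35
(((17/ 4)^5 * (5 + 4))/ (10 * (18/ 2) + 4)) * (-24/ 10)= -318.62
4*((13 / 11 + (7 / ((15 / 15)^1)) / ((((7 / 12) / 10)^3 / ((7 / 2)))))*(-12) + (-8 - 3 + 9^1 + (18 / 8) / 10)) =-4561969147 / 770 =-5924635.26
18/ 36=1/ 2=0.50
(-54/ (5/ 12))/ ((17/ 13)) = -8424/ 85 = -99.11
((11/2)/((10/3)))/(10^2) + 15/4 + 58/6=80599/6000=13.43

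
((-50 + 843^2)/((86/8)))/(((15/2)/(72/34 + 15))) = 551424824/3655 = 150868.62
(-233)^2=54289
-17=-17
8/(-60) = -2/15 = -0.13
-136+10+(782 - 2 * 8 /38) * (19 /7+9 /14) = 332217 /133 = 2497.87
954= 954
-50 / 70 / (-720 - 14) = 5 / 5138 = 0.00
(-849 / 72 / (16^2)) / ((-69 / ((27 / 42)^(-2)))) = 13867 / 8584704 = 0.00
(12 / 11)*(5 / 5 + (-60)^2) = 43212 / 11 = 3928.36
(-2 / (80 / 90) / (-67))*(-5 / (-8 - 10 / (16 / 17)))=90 / 9983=0.01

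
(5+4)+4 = 13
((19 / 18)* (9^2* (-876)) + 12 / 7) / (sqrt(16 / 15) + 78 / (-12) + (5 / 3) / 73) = 134105095008* sqrt(15) / 274537739 + 3257330090220 / 274537739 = 13756.64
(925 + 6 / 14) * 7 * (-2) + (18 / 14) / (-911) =-82620421 / 6377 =-12956.00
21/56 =3/8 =0.38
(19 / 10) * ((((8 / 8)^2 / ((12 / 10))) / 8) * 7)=133 / 96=1.39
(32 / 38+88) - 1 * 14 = 1422 / 19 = 74.84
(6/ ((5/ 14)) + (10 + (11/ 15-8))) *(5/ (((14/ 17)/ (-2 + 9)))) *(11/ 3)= 54791/ 18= 3043.94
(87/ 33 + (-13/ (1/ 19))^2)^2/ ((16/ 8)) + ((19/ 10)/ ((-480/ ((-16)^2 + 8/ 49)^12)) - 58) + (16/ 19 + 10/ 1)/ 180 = -62635278899239918787470559984441289189398785034948689/ 198200362924764984018554550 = -316020001048210434492438700.00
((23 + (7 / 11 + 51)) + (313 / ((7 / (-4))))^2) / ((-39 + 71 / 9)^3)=-12599141517 / 11832128000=-1.06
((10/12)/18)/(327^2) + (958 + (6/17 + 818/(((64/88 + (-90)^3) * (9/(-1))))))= 188592106802770967/196787711582856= 958.35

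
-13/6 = -2.17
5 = 5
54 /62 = 27 /31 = 0.87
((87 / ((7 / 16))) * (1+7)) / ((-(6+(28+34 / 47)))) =-5452 / 119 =-45.82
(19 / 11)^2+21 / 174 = 21785 / 7018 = 3.10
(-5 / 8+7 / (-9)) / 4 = -101 / 288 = -0.35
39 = 39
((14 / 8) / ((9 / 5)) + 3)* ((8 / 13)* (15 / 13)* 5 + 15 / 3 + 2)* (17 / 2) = 356.22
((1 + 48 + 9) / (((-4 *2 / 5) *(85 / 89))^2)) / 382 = 229709 / 3532736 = 0.07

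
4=4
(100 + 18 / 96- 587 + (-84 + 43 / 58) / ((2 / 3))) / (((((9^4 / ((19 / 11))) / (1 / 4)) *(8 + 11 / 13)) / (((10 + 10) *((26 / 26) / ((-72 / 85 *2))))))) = 5958989855 / 110910083328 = 0.05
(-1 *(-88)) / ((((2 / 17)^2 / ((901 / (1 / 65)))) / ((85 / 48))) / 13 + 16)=205726839175 / 37404879874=5.50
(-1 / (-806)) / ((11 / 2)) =1 / 4433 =0.00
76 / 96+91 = 2203 / 24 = 91.79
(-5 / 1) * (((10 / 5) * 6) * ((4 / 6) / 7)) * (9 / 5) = -72 / 7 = -10.29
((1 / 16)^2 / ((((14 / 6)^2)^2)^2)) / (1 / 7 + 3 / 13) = 85293 / 7168118272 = 0.00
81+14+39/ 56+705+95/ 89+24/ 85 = 339778851/ 423640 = 802.05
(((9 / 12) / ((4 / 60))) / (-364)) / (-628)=45 / 914368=0.00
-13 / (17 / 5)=-65 / 17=-3.82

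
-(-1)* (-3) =-3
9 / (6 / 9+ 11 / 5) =135 / 43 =3.14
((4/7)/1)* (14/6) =1.33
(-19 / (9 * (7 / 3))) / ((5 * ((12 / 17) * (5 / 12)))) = -323 / 525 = -0.62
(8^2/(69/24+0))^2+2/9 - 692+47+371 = 1055840/4761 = 221.77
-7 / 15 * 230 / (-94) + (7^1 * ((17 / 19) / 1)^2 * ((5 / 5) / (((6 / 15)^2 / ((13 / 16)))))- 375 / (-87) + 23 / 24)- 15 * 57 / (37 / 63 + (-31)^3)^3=170125345586654811247300451 / 4879165216579004992776672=34.87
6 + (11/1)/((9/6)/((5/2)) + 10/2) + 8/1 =447/28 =15.96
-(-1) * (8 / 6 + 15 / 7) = 73 / 21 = 3.48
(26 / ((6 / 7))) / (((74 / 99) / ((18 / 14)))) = 3861 / 74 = 52.18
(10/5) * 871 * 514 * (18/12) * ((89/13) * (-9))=-82754514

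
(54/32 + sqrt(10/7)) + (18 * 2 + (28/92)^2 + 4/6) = sqrt(70)/7 + 976241/25392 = 39.64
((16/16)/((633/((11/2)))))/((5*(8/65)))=143/10128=0.01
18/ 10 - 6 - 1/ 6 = -131/ 30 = -4.37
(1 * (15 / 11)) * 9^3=10935 / 11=994.09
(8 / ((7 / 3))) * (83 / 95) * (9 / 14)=8964 / 4655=1.93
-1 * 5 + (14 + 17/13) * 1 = 134/13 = 10.31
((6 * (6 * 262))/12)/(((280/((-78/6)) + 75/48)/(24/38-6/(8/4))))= 490464/5263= 93.19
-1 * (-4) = 4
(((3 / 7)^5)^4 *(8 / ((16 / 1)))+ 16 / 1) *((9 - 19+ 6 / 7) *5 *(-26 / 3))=10621946504043132681280 / 1675637592249852021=6339.05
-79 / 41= -1.93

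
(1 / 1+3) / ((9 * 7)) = 4 / 63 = 0.06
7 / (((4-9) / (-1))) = 7 / 5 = 1.40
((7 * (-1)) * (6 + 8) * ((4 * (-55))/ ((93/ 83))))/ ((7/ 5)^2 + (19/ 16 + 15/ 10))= 65072000/ 15717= 4140.23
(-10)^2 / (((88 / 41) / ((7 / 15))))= 1435 / 66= 21.74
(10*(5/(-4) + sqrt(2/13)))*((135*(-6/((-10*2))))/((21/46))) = -15525/14 + 6210*sqrt(26)/91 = -760.96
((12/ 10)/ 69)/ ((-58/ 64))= -64/ 3335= -0.02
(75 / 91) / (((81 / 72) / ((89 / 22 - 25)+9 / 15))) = -44780 / 3003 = -14.91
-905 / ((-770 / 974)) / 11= 88147 / 847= 104.07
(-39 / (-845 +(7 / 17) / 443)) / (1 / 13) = 0.60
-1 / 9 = -0.11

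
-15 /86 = -0.17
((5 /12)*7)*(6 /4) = 35 /8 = 4.38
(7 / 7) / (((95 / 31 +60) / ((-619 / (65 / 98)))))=-1880522 / 127075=-14.80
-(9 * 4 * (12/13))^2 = -186624/169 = -1104.28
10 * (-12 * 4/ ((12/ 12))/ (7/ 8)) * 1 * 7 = -3840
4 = 4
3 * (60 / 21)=60 / 7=8.57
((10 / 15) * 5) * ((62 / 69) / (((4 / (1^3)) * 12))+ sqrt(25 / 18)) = 155 / 2484+ 25 * sqrt(2) / 9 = 3.99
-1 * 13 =-13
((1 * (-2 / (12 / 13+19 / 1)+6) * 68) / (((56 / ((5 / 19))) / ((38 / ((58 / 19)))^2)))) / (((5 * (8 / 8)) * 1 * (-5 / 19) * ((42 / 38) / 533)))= -17141052841796 / 160096965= -107066.69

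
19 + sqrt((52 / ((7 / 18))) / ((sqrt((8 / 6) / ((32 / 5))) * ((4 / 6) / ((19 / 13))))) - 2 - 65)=42.98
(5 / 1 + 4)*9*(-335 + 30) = -24705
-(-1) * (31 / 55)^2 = 961 / 3025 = 0.32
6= 6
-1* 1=-1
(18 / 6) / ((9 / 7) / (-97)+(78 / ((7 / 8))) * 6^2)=679 / 726333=0.00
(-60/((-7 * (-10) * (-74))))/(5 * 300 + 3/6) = 6/777259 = 0.00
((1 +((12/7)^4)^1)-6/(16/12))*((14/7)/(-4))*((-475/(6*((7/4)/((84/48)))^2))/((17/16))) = 23431750/122451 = 191.36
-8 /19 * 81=-34.11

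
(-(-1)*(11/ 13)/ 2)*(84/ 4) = 231/ 26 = 8.88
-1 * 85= -85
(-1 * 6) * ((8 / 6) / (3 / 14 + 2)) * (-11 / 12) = 308 / 93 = 3.31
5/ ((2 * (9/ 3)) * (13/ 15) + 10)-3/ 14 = 61/ 532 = 0.11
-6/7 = -0.86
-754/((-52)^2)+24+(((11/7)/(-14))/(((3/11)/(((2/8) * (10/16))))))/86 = 249494647/10518144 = 23.72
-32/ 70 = -16/ 35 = -0.46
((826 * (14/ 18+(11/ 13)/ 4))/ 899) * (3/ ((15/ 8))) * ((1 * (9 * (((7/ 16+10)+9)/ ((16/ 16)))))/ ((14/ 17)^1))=144424979/ 467480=308.94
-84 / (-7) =12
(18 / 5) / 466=9 / 1165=0.01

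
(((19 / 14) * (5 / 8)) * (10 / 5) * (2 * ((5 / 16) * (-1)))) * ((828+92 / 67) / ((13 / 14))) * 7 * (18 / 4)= -103929525 / 3484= -29830.52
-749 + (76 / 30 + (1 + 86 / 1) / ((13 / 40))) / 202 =-14725208 / 19695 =-747.66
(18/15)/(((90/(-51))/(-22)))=374/25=14.96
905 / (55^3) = 181 / 33275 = 0.01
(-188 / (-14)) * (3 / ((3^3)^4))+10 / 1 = 10.00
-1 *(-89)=89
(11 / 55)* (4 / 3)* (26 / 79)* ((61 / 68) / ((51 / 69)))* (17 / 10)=18239 / 100725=0.18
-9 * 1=-9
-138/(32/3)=-12.94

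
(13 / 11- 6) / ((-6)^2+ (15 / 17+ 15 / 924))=-0.13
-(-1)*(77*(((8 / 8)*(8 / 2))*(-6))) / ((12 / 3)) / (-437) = 462 / 437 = 1.06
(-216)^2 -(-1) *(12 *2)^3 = 60480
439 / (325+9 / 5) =2195 / 1634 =1.34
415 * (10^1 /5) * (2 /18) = 830 /9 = 92.22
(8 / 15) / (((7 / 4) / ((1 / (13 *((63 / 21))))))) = 32 / 4095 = 0.01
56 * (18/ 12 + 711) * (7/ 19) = 14700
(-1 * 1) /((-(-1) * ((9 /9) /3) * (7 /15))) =-45 /7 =-6.43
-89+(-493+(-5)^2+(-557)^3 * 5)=-864044022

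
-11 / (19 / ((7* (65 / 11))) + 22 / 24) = -5460 / 683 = -7.99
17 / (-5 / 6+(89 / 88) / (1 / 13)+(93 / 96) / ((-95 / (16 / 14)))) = 2984520 / 2159869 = 1.38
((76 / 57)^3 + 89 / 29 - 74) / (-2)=53683 / 1566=34.28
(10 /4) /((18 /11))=55 /36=1.53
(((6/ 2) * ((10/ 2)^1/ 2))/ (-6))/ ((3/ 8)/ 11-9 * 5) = 110/ 3957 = 0.03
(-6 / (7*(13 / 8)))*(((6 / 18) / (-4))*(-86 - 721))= -3228 / 91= -35.47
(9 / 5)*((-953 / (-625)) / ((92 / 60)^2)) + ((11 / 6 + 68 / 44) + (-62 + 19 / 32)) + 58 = 79598183 / 69828000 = 1.14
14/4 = 7/2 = 3.50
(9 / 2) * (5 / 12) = 15 / 8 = 1.88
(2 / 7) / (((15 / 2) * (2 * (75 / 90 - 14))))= -4 / 2765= -0.00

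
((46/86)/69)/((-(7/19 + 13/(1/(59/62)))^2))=-1387684/29052096321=-0.00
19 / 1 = 19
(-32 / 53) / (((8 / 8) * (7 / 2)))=-64 / 371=-0.17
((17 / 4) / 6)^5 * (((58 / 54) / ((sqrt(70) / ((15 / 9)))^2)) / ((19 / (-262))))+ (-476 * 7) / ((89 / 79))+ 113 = -65154449577223211 / 22903620009984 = -2844.72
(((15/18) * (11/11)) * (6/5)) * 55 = 55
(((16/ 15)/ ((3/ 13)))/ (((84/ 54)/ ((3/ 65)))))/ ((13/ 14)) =48/ 325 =0.15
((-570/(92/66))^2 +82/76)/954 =3361274639/19177308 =175.27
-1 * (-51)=51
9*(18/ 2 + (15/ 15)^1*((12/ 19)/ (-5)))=7587/ 95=79.86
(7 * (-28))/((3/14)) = -2744/3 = -914.67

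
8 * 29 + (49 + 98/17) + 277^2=1309268/17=77015.76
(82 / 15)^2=6724 / 225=29.88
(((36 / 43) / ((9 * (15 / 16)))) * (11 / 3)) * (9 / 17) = 704 / 3655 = 0.19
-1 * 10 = -10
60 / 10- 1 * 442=-436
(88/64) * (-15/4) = -165/32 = -5.16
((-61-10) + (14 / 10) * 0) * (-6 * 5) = 2130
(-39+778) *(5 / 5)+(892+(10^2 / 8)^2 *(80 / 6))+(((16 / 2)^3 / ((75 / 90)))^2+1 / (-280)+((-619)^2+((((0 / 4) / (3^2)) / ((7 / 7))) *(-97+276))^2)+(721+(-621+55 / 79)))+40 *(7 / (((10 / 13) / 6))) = 254373602663 / 331800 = 766647.39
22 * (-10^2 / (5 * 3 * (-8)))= 55 / 3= 18.33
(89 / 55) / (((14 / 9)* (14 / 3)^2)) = 0.05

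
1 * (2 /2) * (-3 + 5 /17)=-46 /17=-2.71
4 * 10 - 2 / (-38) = 761 / 19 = 40.05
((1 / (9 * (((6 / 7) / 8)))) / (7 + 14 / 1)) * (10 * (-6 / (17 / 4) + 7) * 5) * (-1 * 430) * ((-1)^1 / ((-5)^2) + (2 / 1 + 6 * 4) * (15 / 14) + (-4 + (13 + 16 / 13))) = -225745.42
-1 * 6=-6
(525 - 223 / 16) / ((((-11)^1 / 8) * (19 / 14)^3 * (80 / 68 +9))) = -190720348 / 13052677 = -14.61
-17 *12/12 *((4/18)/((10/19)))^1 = -323/45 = -7.18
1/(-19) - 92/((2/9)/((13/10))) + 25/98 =-538.00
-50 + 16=-34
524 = 524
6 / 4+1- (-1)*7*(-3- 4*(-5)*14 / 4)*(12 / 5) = 11281 / 10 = 1128.10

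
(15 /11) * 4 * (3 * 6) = 1080 /11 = 98.18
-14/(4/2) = -7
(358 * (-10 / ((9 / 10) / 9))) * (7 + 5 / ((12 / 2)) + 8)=-1700500 / 3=-566833.33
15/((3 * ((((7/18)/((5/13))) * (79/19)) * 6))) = 1425/7189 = 0.20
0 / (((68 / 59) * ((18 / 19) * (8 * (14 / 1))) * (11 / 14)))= 0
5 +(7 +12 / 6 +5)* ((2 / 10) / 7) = 27 / 5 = 5.40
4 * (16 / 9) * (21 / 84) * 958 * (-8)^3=-7847936 / 9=-871992.89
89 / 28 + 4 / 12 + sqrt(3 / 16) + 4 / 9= sqrt(3) / 4 + 997 / 252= 4.39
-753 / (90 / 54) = -2259 / 5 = -451.80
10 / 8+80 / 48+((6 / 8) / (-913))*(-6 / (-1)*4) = 31739 / 10956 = 2.90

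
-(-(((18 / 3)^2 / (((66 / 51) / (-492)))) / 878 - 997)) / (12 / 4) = -4889789 / 14487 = -337.53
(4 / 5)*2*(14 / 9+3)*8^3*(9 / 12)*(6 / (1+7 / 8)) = 671744 / 75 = 8956.59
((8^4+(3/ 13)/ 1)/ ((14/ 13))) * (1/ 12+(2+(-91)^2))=5292989647/ 168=31505890.76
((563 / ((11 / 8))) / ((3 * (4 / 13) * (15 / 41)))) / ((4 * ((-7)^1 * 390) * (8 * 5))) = -23083 / 8316000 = -0.00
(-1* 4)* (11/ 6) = -22/ 3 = -7.33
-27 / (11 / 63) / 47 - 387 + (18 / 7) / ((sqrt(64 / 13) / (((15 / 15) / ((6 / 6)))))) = -201780 / 517 + 9 * sqrt(13) / 28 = -389.13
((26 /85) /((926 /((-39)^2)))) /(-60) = -6591 /787100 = -0.01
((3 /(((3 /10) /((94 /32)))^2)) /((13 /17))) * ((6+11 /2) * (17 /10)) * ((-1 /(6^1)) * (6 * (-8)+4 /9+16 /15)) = 7679325629 /134784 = 56975.05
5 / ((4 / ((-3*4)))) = -15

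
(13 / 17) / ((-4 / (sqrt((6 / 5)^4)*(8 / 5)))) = -936 / 2125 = -0.44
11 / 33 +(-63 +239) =529 / 3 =176.33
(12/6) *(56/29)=112/29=3.86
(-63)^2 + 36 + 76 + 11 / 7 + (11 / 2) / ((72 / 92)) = 4089.60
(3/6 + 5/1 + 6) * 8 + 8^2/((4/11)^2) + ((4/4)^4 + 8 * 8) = 641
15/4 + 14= 71/4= 17.75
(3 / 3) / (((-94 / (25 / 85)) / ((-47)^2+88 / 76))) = -209965 / 30362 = -6.92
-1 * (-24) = 24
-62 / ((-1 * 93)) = 2 / 3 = 0.67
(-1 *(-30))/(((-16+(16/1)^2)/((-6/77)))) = -3/308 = -0.01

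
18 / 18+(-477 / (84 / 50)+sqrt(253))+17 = -3723 / 14+sqrt(253) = -250.02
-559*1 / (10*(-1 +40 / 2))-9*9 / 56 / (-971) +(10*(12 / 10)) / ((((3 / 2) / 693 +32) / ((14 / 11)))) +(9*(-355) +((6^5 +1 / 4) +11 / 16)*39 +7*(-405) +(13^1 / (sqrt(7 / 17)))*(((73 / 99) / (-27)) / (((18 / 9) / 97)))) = 1816312133255033 / 6110013616-92053*sqrt(119) / 37422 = 297241.27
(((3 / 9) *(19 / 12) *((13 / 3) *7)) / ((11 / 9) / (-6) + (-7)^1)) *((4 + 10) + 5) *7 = -295.57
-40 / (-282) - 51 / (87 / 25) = -59345 / 4089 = -14.51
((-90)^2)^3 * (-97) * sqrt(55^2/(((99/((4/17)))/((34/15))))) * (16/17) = -195858447796325.31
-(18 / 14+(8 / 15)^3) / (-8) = 33959 / 189000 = 0.18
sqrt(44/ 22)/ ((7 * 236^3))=sqrt(2)/ 92009792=0.00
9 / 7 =1.29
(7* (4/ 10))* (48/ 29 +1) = 1078/ 145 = 7.43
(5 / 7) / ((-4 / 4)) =-5 / 7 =-0.71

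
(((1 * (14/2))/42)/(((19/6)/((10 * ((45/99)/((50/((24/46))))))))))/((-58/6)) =-36/139403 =-0.00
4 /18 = 2 /9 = 0.22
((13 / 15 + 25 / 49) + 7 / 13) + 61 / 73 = 1918828 / 697515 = 2.75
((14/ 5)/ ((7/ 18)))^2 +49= 2521/ 25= 100.84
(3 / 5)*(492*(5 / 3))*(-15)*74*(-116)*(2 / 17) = 126699840 / 17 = 7452931.76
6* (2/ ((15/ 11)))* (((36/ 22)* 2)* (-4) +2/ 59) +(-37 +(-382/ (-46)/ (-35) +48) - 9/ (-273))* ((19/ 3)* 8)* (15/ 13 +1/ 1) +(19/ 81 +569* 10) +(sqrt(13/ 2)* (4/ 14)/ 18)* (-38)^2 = 722* sqrt(26)/ 63 +627259360061/ 92879865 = 6811.88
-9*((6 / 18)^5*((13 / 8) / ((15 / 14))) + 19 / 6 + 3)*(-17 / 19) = 49.71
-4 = -4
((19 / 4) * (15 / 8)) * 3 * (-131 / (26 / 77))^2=4021550.09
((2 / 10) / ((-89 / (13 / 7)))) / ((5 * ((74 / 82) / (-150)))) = 3198 / 23051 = 0.14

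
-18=-18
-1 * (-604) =604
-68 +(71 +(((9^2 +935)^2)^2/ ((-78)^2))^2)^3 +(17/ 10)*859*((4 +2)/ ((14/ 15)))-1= 5002845355272255705781258470059159622431777483052534192893747218304063/ 173341807178069951694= 28861158405559661799708640000000000000000000000000.00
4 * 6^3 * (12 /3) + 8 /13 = 44936 /13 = 3456.62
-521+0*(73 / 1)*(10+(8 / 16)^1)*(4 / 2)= -521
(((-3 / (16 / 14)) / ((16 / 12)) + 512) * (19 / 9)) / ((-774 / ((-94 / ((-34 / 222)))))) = -853.82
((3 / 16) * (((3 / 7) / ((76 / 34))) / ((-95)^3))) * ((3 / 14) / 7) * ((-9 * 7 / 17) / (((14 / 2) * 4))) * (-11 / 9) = -297 / 1430403296000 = -0.00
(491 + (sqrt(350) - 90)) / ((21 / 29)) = 145*sqrt(14) / 21 + 11629 / 21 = 579.60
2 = 2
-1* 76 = -76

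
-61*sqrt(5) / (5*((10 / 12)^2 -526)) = 2196*sqrt(5) / 94555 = 0.05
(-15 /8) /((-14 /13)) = 195 /112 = 1.74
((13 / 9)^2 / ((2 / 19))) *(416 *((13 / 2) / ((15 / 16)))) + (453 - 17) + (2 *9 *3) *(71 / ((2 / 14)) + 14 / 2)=84821.01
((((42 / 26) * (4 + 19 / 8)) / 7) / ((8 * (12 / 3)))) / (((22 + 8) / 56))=357 / 4160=0.09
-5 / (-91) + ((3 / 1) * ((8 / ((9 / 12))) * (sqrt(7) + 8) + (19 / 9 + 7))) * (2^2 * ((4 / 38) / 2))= 128 * sqrt(7) / 19 + 309685 / 5187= 77.53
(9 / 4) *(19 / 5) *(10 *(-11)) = -1881 / 2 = -940.50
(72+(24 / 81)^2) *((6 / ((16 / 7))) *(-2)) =-91966 / 243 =-378.46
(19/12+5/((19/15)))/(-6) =-1261/1368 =-0.92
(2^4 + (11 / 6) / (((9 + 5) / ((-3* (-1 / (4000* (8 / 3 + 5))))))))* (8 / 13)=9.85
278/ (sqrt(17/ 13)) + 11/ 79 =11/ 79 + 278 * sqrt(221)/ 17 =243.24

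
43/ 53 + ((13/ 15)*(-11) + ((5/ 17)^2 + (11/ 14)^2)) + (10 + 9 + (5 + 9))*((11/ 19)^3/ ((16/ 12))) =-248287340116/ 77218587705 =-3.22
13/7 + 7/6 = 3.02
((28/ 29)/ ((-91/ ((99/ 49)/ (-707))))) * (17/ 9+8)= 3916/ 13060411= 0.00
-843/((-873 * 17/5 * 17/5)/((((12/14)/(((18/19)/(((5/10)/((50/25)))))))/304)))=7025/113029056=0.00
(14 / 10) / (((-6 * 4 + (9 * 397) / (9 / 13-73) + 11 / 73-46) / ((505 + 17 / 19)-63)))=-808412220 / 155492903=-5.20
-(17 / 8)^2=-4.52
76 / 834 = 38 / 417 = 0.09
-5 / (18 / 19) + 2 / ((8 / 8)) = -59 / 18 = -3.28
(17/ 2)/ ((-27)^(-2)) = 12393/ 2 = 6196.50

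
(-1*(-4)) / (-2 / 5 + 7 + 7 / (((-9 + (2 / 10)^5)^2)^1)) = 15819187520 / 26443456283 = 0.60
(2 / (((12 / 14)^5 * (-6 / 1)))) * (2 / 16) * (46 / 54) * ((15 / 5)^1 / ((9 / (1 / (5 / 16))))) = -386561 / 4723920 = -0.08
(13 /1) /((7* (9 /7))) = 1.44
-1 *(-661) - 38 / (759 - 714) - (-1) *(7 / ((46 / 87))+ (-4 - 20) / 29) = 40374203 / 60030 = 672.57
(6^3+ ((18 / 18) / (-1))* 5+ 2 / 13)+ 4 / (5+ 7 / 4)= 74323 / 351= 211.75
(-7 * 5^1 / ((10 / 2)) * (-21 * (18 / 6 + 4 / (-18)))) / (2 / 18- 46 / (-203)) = 746025 / 617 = 1209.12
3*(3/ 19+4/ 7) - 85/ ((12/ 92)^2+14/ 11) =-669472/ 10507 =-63.72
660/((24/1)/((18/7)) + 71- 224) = -4.59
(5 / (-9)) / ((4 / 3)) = -5 / 12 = -0.42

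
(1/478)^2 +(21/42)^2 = 28561/114242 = 0.25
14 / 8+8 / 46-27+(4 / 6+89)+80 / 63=381727 / 5796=65.86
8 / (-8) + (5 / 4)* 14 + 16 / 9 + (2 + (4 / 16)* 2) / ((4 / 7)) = 1631 / 72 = 22.65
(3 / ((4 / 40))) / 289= 30 / 289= 0.10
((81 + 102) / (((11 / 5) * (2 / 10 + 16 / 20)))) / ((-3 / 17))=-5185 / 11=-471.36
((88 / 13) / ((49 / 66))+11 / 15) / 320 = 94127 / 3057600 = 0.03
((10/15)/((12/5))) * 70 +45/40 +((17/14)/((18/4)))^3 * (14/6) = 17673571/857304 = 20.62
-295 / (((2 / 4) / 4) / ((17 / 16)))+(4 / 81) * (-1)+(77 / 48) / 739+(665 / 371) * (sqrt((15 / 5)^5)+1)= -127193194061 / 50760432+855 * sqrt(3) / 53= -2477.81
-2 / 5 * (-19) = 38 / 5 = 7.60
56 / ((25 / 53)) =2968 / 25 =118.72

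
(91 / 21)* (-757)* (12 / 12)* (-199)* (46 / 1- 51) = -9791795 / 3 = -3263931.67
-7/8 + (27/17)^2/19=-32605/43928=-0.74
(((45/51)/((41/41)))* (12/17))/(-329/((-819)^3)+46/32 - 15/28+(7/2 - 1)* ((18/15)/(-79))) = 17855550498240/24763819434569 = 0.72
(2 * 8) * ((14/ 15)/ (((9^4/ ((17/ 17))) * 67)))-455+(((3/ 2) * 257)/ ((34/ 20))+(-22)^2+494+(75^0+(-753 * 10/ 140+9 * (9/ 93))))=33949769426957/ 48649093290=697.85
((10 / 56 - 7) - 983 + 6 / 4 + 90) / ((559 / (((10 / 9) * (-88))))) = 5533660 / 35217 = 157.13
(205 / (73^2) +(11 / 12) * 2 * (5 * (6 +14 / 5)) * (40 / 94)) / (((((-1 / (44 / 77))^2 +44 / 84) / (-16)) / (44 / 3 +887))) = -25032993422080 / 181084749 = -138239.10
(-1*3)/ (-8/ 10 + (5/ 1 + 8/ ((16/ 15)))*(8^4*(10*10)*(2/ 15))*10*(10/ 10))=-45/ 102399988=-0.00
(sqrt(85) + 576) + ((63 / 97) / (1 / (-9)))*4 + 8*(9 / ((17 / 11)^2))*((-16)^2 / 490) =sqrt(85) + 3903599412 / 6868085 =577.59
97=97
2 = 2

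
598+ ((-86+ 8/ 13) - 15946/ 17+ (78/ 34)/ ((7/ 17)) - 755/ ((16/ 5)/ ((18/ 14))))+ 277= -446.16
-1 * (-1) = 1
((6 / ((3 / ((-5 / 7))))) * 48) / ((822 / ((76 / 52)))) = -1520 / 12467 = -0.12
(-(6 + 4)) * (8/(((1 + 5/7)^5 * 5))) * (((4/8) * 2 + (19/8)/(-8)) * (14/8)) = -588245/442368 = -1.33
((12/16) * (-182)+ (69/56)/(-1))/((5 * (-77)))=7713/21560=0.36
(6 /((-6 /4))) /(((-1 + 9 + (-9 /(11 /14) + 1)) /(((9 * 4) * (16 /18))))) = 52.15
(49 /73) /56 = 7 /584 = 0.01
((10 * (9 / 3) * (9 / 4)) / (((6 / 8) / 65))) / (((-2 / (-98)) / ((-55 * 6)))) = -94594500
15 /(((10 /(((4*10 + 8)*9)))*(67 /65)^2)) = 2737800 /4489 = 609.89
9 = 9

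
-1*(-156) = 156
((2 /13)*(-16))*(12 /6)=-64 /13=-4.92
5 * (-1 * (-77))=385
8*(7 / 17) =56 / 17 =3.29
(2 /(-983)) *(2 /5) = -4 /4915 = -0.00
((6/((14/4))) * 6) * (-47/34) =-1692/119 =-14.22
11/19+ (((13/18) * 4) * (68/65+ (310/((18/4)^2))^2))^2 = 765942776840814979/1656222590475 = 462463.67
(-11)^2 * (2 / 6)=121 / 3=40.33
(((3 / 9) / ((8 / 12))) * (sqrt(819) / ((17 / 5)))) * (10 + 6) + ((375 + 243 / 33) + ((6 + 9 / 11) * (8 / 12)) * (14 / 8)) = 120 * sqrt(91) / 17 + 8587 / 22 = 457.66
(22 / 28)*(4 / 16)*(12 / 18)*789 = 2893 / 28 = 103.32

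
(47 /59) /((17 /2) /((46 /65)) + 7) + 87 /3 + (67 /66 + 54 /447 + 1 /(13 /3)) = 4052070779 /133253978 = 30.41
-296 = -296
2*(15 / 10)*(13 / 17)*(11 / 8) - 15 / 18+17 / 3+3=4483 / 408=10.99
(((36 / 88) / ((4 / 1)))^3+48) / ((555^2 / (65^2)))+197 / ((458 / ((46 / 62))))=19422314748457 / 19868720272896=0.98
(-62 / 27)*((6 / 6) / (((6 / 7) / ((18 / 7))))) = -62 / 9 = -6.89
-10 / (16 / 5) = -25 / 8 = -3.12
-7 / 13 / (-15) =7 / 195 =0.04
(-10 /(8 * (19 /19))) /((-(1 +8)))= 5 /36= 0.14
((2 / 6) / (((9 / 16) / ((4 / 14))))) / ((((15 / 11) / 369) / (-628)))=-9063296 / 315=-28772.37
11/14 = 0.79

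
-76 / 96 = -19 / 24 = -0.79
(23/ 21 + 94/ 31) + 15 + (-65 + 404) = 358.13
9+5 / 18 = 167 / 18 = 9.28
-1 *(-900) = 900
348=348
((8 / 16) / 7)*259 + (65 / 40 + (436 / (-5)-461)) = -21123 / 40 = -528.08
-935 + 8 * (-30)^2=6265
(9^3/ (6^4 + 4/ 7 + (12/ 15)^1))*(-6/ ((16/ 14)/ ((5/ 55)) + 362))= -59535/ 6614432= -0.01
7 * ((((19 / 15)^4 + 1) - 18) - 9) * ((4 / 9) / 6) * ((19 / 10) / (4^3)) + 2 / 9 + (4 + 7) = 4750871443 / 437400000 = 10.86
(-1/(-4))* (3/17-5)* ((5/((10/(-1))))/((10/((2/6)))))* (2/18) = 41/18360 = 0.00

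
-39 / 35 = -1.11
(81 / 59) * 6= 486 / 59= 8.24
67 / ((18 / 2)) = 67 / 9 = 7.44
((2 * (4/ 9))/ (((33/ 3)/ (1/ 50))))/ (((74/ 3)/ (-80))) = -32/ 6105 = -0.01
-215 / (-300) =43 / 60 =0.72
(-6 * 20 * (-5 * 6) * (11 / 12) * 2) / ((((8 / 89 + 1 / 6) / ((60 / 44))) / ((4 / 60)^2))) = 21360 / 137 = 155.91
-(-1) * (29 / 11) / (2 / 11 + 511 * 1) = 29 / 5623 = 0.01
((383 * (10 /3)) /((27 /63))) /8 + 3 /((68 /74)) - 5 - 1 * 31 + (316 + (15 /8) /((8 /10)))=3221419 /4896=657.97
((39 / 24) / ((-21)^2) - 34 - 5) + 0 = -137579 / 3528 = -39.00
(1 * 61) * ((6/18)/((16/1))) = 61/48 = 1.27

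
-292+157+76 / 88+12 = -2687 / 22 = -122.14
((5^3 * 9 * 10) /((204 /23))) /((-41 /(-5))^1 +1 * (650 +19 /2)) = 215625 /113509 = 1.90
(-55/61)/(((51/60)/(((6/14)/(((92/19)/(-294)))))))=658350/23851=27.60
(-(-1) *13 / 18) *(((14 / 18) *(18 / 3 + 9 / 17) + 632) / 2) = 422383 / 1836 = 230.06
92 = 92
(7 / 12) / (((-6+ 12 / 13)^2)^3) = 33787663 / 991847400192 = 0.00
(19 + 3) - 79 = -57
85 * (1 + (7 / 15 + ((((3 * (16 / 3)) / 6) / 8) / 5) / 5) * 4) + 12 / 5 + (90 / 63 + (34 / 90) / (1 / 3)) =26582 / 105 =253.16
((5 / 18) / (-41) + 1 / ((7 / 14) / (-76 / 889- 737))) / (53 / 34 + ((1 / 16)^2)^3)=-945.70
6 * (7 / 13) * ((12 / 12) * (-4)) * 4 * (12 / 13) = -8064 / 169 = -47.72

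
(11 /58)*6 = 33 /29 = 1.14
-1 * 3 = -3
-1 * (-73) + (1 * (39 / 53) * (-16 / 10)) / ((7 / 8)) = 132919 / 1855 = 71.65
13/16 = 0.81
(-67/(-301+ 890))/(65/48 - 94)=3216/2619283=0.00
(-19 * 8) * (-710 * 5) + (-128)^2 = 555984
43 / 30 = 1.43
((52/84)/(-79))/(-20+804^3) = -13/862212898596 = -0.00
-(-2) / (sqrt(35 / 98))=2*sqrt(70) / 5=3.35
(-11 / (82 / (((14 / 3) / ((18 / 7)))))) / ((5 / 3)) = -539 / 3690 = -0.15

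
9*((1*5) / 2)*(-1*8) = -180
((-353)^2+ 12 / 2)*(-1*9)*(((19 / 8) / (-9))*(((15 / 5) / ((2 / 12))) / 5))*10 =21309165 / 2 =10654582.50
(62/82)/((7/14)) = 62/41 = 1.51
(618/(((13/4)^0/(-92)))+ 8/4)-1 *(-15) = -56839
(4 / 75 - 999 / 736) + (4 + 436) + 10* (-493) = -247919981 / 55200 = -4491.30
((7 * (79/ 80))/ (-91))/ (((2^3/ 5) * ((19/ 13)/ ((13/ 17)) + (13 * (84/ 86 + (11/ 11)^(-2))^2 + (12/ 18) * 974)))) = -5696769/ 84239954432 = -0.00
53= 53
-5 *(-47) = 235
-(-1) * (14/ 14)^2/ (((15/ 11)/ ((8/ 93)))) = 88/ 1395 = 0.06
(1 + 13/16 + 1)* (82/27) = 205/24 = 8.54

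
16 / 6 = 8 / 3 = 2.67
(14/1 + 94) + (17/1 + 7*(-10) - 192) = -137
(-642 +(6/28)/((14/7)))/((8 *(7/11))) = -197703/1568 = -126.09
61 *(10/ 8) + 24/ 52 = 3989/ 52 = 76.71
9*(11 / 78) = 33 / 26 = 1.27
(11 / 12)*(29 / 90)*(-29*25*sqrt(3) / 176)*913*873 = -1679723.95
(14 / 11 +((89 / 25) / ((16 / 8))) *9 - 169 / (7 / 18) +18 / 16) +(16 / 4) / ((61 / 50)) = -412.88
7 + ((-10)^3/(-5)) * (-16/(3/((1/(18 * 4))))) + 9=32/27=1.19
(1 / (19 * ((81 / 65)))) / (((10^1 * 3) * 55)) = 13 / 507870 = 0.00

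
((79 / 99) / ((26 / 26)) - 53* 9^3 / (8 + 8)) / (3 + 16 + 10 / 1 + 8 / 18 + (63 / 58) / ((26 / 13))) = -110890171 / 1377508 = -80.50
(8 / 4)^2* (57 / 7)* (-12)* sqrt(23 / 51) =-912* sqrt(1173) / 119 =-262.48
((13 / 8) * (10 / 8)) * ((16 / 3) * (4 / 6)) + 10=17.22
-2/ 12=-1/ 6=-0.17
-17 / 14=-1.21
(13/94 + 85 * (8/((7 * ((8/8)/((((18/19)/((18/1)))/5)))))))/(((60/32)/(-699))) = -13526116/31255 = -432.77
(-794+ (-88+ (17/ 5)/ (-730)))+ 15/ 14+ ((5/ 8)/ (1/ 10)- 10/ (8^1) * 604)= -83276813/ 51100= -1629.68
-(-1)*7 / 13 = 0.54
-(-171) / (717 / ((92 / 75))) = 1748 / 5975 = 0.29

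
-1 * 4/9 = -4/9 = -0.44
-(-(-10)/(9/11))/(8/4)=-55/9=-6.11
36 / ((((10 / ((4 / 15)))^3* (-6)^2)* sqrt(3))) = 8* sqrt(3) / 1265625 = 0.00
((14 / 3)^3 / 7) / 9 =392 / 243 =1.61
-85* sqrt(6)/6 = -34.70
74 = 74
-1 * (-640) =640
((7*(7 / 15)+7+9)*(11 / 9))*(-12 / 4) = -70.64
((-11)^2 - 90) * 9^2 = 2511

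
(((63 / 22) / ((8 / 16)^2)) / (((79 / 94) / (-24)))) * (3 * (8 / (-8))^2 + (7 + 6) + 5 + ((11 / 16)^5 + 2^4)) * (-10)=1730335692645 / 14237696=121532.00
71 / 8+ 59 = 543 / 8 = 67.88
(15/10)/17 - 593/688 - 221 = -2593865/11696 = -221.77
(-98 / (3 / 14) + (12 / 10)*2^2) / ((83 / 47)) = -319036 / 1245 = -256.25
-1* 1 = -1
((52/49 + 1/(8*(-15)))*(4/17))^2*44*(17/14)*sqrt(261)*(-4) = -843226582*sqrt(29)/21428925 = -211.91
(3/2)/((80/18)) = 27/80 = 0.34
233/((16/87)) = 20271/16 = 1266.94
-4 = -4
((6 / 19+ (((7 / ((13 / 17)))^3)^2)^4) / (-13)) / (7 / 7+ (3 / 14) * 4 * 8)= -1729851052129283318466856933779948407648842607984291 / 1474789693107164683200424595837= -1172947614303393940907.71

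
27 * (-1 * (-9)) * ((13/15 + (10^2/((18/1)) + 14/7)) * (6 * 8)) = 491184/5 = 98236.80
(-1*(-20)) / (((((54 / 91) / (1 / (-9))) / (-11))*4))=5005 / 486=10.30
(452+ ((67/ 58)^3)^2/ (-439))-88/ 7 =51405958729810833/ 116985092187712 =439.42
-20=-20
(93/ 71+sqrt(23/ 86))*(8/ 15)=4*sqrt(1978)/ 645+248/ 355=0.97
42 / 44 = 21 / 22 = 0.95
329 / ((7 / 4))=188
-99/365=-0.27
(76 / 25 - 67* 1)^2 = 2556801 / 625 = 4090.88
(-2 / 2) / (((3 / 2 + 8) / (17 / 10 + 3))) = -47 / 95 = -0.49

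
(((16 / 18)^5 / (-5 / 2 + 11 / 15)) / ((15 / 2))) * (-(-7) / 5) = -917504 / 15647985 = -0.06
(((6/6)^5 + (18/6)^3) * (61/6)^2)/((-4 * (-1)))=26047/36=723.53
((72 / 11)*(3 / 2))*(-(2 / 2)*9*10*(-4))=38880 / 11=3534.55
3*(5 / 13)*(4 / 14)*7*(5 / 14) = 75 / 91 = 0.82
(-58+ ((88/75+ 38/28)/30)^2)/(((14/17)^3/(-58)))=8198616750889427/1361367000000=6022.34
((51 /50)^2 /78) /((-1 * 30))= -0.00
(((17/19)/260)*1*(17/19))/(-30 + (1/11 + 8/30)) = -9537/91813852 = -0.00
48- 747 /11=-219 /11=-19.91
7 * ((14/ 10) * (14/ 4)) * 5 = 343/ 2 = 171.50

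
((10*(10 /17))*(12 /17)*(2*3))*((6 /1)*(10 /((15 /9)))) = 259200 /289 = 896.89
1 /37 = 0.03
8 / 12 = 2 / 3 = 0.67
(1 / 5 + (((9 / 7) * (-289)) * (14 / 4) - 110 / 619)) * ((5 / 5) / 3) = -2683319 / 6190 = -433.49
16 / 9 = 1.78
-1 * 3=-3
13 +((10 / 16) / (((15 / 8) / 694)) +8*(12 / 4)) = 805 / 3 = 268.33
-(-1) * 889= 889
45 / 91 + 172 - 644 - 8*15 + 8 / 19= -1021985 / 1729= -591.08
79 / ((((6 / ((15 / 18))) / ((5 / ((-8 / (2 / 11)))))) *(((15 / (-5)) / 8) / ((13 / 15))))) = 5135 / 1782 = 2.88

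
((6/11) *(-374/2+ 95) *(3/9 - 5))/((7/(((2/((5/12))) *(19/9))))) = 55936/165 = 339.01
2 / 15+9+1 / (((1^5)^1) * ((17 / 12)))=2509 / 255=9.84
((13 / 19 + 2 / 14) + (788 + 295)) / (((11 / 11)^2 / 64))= 9225536 / 133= 69364.93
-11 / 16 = -0.69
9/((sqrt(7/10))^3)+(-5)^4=90 * sqrt(70)/49+625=640.37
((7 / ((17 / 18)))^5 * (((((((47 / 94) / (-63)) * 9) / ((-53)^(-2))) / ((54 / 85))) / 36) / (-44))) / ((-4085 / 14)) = -11472239709 / 750603227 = -15.28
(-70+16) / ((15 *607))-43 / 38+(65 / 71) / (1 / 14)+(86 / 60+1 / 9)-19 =-212839712 / 36847935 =-5.78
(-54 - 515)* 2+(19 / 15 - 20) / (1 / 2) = -17632 / 15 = -1175.47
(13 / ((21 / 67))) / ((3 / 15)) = 4355 / 21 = 207.38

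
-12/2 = -6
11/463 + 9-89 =-37029/463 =-79.98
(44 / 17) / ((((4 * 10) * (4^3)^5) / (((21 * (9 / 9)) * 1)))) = 231 / 182536110080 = 0.00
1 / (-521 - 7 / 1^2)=-1 / 528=-0.00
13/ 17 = 0.76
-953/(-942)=953/942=1.01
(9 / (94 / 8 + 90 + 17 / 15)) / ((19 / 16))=8640 / 117287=0.07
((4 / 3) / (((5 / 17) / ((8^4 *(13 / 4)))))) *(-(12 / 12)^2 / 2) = -452608 / 15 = -30173.87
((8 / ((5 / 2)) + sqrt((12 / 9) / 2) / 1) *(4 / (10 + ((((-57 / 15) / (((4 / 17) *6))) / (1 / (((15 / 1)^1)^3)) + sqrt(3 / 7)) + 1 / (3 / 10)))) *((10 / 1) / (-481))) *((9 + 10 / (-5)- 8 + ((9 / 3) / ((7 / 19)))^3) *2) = 8517888000 *sqrt(14) / 54736124068208401 + 27257241600 *sqrt(21) / 54736124068208401 + 25755372320000 *sqrt(6) / 7819446295458343 + 247251574272000 / 7819446295458343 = 0.04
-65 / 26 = -5 / 2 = -2.50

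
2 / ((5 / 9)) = 18 / 5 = 3.60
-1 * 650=-650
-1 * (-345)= 345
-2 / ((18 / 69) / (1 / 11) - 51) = 46 / 1107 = 0.04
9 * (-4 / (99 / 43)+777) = 76751 / 11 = 6977.36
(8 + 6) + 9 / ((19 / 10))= 356 / 19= 18.74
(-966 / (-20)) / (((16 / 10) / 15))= 7245 / 16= 452.81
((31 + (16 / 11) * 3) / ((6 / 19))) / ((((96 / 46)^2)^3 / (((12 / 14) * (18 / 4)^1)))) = 5.23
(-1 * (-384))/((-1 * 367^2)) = -384/134689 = -0.00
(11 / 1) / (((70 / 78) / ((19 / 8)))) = 8151 / 280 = 29.11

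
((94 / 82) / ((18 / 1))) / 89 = 47 / 65682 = 0.00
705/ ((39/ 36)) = 8460/ 13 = 650.77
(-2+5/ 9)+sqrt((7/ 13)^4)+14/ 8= 3623/ 6084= 0.60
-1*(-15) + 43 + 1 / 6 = 349 / 6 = 58.17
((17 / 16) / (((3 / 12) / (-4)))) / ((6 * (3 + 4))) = -17 / 42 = -0.40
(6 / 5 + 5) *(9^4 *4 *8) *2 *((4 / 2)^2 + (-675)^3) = -4003345000931904 / 5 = -800669000186380.80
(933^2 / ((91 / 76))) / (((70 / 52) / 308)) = 5821830432 / 35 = 166338012.34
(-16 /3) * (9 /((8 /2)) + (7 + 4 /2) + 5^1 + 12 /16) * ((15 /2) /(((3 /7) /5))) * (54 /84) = -5100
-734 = -734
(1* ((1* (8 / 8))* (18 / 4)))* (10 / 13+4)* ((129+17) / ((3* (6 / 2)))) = 4526 / 13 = 348.15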